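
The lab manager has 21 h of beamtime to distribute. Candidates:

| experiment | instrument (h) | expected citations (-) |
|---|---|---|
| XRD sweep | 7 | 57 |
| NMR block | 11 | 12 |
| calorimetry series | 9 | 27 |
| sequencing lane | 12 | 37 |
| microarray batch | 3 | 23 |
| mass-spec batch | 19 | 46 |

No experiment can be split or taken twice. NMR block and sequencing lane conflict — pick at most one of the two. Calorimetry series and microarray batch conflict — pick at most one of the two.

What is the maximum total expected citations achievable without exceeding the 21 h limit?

Density check — XRD sweep 8.14, microarray batch 7.67, sequencing lane 3.08 are the best per h.
Taking XRD sweep + sequencing lane: 19 h used, 94 in expected citations.
That's the maximum — no feasible swap from here does better than 94.

94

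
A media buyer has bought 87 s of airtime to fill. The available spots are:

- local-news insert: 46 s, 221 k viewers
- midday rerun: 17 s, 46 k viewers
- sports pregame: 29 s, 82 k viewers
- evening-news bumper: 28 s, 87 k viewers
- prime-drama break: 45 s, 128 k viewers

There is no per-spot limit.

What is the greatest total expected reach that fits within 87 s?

Greedy by ratio would take local-news insert + evening-news bumper: 74 s used, total 308.
Replace evening-news bumper with 2×midday rerun: the trade gains 5 net, giving 313 at 80 s.
The spare 7 s is too small for any remaining spot, and no exchange beats 313.

313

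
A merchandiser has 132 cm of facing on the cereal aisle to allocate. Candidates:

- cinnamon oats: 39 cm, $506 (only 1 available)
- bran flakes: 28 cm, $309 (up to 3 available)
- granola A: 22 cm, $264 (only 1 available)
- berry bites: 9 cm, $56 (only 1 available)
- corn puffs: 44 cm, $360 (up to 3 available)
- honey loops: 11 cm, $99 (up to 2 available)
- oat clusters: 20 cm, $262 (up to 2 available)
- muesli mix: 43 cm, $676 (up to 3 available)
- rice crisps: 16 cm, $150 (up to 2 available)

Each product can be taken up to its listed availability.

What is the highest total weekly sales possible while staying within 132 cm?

2028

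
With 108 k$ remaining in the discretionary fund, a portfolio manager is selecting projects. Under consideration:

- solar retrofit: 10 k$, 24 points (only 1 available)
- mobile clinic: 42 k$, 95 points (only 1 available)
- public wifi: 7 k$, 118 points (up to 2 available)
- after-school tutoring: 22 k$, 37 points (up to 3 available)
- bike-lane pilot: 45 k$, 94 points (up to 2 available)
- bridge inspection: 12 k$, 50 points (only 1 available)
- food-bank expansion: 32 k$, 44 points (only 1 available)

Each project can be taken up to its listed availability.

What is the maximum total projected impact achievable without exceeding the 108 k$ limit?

442

Ranking by ratio (projected impact/k$): public wifi 16.86, bridge inspection 4.17, solar retrofit 2.40.
The ratio ordering already packs tightly: solar retrofit + mobile clinic + 2×public wifi + after-school tutoring + bridge inspection, 100 k$, 442.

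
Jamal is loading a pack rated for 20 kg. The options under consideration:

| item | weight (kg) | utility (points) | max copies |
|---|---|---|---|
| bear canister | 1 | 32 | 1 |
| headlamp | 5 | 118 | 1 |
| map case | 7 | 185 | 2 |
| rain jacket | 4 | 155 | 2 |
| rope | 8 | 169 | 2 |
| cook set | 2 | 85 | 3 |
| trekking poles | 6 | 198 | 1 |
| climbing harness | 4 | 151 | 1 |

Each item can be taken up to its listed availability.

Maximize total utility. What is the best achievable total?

Filling by ratio: bear canister + 2×rain jacket + 3×cook set + climbing harness for 748, with 1 kg left unused.
Replace bear canister and climbing harness with trekking poles: the trade gains 15 net, giving 763 at 20 kg.
That's the maximum — no swap from here does better than 763.

763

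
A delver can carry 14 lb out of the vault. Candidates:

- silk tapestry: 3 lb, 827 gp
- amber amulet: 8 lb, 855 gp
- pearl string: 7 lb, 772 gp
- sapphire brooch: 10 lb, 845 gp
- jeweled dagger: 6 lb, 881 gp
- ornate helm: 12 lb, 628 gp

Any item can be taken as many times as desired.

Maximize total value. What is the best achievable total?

3308

Ranking by ratio (value/lb): silk tapestry 275.67, jeweled dagger 146.83, pearl string 110.29.
Taking 4×silk tapestry: 12 lb used, 3308 in value.
The spare 2 lb is too small for any remaining item, and no exchange beats 3308.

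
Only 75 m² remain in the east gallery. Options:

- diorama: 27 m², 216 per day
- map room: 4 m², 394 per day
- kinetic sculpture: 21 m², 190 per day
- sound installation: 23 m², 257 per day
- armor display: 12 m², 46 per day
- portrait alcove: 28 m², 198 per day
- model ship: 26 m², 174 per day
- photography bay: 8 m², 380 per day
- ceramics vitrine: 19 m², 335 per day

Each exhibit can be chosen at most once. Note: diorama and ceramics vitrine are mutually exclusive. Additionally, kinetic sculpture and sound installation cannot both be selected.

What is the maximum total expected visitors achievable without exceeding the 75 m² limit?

Taking map room + sound installation + armor display + photography bay + ceramics vitrine: 66 m² used, 1412 in expected visitors.
Next best is map room + sound installation + photography bay + ceramics vitrine at 1366 (54 m²) — short by 46.

1412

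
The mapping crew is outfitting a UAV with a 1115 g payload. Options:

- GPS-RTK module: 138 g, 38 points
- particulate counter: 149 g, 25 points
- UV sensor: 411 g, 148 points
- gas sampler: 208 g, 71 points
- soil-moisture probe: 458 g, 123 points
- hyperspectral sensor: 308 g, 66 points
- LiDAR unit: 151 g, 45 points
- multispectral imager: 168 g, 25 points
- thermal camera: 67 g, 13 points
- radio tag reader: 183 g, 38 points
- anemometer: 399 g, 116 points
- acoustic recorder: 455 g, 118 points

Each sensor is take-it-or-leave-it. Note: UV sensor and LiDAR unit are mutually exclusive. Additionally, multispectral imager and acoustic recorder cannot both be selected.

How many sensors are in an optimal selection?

Optimal total is 348.
One optimal bundle: UV sensor + gas sampler + thermal camera + anemometer (1085 g).
All optima have 4 sensors.

4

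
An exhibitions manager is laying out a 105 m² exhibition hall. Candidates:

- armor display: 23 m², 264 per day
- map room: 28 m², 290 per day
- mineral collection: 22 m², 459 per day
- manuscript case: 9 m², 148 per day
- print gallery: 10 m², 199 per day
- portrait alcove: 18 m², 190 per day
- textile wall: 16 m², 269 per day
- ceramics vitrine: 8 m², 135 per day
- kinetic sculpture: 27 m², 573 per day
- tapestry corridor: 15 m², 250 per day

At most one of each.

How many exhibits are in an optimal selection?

The maximum expected visitors within 105 m² is 1898.
For example mineral collection + manuscript case + print gallery + textile wall + kinetic sculpture + tapestry corridor achieves it, using 99 m².
All optima have 6 exhibits.

6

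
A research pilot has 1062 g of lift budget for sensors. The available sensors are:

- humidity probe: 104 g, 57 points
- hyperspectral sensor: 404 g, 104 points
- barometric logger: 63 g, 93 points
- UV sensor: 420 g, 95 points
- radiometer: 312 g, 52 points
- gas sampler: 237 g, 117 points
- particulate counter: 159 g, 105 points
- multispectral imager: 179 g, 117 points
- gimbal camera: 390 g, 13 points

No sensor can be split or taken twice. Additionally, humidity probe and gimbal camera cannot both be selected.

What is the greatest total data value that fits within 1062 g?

Ranking by ratio (data value/g): barometric logger 1.48, particulate counter 0.66, multispectral imager 0.65.
Taking humidity probe + barometric logger + radiometer + gas sampler + particulate counter + multispectral imager: 1054 g used, 541 in data value.
No other feasible combination exceeds 541.

541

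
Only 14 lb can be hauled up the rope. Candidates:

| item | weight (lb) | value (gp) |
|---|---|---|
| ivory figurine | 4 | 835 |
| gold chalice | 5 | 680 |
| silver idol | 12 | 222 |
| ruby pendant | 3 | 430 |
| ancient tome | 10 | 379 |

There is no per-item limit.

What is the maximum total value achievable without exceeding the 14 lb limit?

Greedy by ratio would take 3×ivory figurine: 12 lb used, total 2505.
Replace ivory figurine with 2×ruby pendant: the trade gains 25 net, giving 2530 at 14 lb.

2530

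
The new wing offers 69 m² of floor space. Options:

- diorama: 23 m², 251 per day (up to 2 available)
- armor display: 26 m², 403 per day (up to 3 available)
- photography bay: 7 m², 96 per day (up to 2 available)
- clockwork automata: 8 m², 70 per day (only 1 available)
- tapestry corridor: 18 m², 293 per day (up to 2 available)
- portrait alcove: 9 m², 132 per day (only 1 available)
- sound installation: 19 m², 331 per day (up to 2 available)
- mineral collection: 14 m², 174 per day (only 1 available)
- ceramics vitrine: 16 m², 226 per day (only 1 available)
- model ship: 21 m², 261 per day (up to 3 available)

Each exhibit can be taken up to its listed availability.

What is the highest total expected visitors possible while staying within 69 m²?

1109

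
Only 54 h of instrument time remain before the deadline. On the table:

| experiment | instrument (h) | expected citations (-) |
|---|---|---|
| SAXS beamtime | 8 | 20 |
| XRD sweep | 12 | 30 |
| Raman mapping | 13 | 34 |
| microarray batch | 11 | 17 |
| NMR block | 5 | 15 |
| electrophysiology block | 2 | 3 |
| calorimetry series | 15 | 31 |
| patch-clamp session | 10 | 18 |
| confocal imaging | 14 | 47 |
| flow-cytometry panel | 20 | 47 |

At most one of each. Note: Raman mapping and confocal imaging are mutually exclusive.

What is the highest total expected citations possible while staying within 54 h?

By expected citations per h: confocal imaging 3.36, NMR block 3.00, Raman mapping 2.62 lead.
SAXS beamtime + XRD sweep + confocal imaging + flow-cytometry panel uses 54 of the 54 h and totals 144.
Runner-up SAXS beamtime + XRD sweep + NMR block + calorimetry series + confocal imaging tops out at 143.

144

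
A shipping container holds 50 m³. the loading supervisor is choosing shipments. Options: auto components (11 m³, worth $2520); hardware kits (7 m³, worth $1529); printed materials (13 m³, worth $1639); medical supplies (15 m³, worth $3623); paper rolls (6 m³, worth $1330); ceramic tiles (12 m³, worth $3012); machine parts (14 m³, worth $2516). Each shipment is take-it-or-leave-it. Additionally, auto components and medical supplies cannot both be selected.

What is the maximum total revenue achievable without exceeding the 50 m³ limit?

10907

Density check — ceramic tiles 251.00, medical supplies 241.53, auto components 229.09 are the best per m³.
Auto components + hardware kits + paper rolls + ceramic tiles + machine parts uses 50 of the 50 m³ and totals 10907.
An exhaustive check of the 128 subsets confirms 10907.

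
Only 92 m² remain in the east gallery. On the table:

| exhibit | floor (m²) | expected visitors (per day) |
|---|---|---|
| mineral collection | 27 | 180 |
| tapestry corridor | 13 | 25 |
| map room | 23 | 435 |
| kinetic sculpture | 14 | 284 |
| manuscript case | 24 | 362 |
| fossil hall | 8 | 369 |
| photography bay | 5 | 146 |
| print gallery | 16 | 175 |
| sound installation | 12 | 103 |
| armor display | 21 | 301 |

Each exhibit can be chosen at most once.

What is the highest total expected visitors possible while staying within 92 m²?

Taking map room + kinetic sculpture + manuscript case + fossil hall + photography bay + print gallery: 90 m² used, 1771 in expected visitors.
Runner-up map room + kinetic sculpture + manuscript case + fossil hall + armor display tops out at 1751.

1771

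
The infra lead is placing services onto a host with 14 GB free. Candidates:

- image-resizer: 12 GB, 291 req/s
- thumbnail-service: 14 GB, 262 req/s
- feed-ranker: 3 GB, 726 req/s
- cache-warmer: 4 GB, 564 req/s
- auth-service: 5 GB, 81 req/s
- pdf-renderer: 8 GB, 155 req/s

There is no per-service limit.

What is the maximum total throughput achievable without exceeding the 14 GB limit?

2904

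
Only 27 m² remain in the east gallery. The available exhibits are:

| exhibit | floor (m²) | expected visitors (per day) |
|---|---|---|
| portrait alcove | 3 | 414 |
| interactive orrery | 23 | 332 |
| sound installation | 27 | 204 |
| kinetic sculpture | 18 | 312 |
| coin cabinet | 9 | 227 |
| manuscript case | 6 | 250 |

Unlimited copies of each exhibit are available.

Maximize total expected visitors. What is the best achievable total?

By expected visitors per m²: portrait alcove 138.00, manuscript case 41.67, coin cabinet 25.22, kinetic sculpture 17.33 lead.
9×portrait alcove uses 27 of the 27 m² and totals 3726.

3726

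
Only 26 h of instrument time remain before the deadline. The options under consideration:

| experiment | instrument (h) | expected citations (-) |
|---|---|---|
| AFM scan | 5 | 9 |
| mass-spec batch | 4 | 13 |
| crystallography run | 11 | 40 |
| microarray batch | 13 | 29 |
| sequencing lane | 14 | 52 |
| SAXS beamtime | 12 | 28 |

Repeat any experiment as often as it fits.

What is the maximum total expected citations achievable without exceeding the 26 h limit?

93

A density-first pass picks crystallography run + sequencing lane — 92 at 25 h.
The 14 h tied up in sequencing lane is better spent on mass-spec batch + crystallography run — total rises to 93 (26 h).
No other feasible combination exceeds 93.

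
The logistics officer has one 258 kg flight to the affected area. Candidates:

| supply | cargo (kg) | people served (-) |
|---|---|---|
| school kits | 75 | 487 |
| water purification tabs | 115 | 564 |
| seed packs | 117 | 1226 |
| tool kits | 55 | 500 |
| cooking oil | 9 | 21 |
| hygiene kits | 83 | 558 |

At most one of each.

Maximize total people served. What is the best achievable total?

Taking seed packs + tool kits + hygiene kits: 255 kg used, 2284 in people served.
The spare 3 kg is too small for any remaining supply, and no exchange beats 2284.

2284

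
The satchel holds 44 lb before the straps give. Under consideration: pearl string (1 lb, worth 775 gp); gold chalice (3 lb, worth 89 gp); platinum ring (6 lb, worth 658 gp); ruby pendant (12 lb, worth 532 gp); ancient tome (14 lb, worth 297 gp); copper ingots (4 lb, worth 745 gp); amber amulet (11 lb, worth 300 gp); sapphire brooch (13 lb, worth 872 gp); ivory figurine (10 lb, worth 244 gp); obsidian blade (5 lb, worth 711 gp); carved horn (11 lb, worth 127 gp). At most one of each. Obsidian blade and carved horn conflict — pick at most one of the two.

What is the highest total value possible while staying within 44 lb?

4382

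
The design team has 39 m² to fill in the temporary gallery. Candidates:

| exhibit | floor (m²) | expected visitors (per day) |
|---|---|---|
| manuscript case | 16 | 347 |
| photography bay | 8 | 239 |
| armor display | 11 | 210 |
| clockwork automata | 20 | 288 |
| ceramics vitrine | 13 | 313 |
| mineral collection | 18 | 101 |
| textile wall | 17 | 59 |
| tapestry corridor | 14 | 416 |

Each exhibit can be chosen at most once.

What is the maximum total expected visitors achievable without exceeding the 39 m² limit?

1002

Filling by ratio: photography bay + ceramics vitrine + tapestry corridor for 968, with 4 m² left unused.
The 13 m² tied up in ceramics vitrine is better spent on manuscript case — total rises to 1002 (38 m²).
Runner-up photography bay + ceramics vitrine + tapestry corridor tops out at 968.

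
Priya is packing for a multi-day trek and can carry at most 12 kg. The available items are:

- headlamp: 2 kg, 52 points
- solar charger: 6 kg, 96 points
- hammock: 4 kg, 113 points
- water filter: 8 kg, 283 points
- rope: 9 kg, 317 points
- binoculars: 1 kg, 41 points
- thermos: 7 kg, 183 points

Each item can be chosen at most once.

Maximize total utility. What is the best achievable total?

Density check — binoculars 41.00, water filter 35.38, rope 35.22 are the best per kg.
A density-first pass picks headlamp + water filter + binoculars — 376 at 11 kg.
Dropping water filter frees 8 kg; slotting in rope (9 kg) lifts the total to 410 at 12 kg.

410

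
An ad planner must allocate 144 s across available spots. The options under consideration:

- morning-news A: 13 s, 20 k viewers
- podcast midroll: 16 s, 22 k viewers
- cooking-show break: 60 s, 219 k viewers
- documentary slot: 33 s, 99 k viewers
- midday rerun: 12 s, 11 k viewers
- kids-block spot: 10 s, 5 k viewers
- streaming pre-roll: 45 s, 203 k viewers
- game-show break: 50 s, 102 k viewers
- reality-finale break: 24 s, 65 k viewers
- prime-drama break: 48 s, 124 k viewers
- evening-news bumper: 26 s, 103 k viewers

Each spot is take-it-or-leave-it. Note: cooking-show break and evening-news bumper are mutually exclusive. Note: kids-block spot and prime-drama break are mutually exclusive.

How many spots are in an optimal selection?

3

Best achievable expected reach is 521.
One optimal bundle: cooking-show break + documentary slot + streaming pre-roll (138 s).
Any selection reaching 521 contains exactly 3 spots.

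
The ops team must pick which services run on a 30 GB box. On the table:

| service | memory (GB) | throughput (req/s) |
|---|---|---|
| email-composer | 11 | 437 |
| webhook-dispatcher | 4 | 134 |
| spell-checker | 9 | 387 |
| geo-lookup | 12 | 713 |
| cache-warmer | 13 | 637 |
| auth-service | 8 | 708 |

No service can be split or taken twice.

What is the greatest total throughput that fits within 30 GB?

1808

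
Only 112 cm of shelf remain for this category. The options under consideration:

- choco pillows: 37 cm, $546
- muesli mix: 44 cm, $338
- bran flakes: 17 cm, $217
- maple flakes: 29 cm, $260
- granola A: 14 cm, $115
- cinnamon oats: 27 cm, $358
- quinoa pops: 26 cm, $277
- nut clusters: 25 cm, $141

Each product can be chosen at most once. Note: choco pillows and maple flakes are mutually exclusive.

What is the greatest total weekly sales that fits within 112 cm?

The ratio ordering already packs tightly: choco pillows + bran flakes + cinnamon oats + quinoa pops, 107 cm, 1398.

1398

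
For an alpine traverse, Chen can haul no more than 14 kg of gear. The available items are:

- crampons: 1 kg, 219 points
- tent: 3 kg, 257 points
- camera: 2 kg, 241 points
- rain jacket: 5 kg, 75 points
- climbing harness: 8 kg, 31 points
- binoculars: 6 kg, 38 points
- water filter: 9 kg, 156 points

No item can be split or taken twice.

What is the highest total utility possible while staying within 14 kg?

Density check — crampons 219.00, camera 120.50, tent 85.67 are the best per kg.
The ratio ordering already packs tightly: crampons + tent + camera + rain jacket, 11 kg, 792.
Runner-up crampons + tent + camera + binoculars tops out at 755.

792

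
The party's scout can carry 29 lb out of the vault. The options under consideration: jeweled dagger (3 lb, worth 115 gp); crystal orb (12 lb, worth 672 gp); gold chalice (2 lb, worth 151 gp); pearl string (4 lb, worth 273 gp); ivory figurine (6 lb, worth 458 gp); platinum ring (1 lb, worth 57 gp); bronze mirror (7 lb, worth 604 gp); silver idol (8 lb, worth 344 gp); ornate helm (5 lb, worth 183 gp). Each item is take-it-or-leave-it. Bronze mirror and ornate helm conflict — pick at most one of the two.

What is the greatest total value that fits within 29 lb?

2007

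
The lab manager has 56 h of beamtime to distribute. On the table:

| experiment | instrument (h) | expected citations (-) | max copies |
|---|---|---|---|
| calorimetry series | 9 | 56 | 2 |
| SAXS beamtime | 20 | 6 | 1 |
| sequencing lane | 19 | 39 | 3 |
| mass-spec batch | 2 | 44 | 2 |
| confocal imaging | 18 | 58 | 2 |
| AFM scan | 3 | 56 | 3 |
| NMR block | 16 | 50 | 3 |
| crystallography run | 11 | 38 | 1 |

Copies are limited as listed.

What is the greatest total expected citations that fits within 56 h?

The ratio heuristic lands on 2×calorimetry series + 2×mass-spec batch + 3×AFM scan + crystallography run (406) but leaves 14 h idle.
The 11 h tied up in crystallography run is better spent on confocal imaging — total rises to 426 (49 h).

426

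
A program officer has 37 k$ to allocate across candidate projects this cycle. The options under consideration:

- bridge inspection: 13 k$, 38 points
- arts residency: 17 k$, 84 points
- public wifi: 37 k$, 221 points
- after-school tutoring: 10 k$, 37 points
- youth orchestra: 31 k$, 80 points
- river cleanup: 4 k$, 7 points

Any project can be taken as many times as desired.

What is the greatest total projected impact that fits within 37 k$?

221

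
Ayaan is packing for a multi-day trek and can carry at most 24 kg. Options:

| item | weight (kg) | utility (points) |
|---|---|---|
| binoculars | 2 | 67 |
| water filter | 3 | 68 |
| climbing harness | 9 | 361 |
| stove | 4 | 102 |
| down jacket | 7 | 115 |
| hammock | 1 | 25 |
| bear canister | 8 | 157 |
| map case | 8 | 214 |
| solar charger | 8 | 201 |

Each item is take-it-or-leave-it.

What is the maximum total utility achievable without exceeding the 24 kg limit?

Binoculars + climbing harness + stove + hammock + map case uses 24 of the 24 kg and totals 769.

769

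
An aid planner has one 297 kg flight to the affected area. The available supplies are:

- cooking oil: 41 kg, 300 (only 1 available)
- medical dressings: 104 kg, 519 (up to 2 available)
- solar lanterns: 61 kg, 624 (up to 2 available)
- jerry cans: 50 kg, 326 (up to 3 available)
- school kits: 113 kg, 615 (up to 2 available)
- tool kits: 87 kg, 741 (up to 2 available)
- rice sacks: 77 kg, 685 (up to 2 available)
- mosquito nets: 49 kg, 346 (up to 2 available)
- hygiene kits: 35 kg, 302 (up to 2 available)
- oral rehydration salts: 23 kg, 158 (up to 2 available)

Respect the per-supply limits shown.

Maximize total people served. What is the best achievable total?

2730

Density check — solar lanterns 10.23, rice sacks 8.90, hygiene kits 8.63, tool kits 8.52 are the best per kg.
Taking the top-ratio supplies first gives 2×solar lanterns + 2×rice sacks for 2618 (276 kg).
Dropping 2×rice sacks frees 154 kg; slotting in 2×tool kits (174 kg) lifts the total to 2730 at 296 kg.
That's the maximum — no swap from here does better than 2730.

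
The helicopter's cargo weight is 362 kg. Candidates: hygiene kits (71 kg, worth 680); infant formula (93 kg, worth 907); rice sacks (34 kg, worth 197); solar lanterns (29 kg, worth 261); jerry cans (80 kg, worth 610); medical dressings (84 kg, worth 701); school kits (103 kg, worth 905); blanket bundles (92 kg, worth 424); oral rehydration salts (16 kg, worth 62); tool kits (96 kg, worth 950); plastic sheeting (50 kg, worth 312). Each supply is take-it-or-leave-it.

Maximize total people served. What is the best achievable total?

3300

A density-first pass picks hygiene kits + infant formula + solar lanterns + oral rehydration salts + tool kits + plastic sheeting — 3172 at 355 kg.
Replace solar lanterns and plastic sheeting with medical dressings: the trade gains 128 net, giving 3300 at 360 kg.
The closest alternative, hygiene kits + infant formula + medical dressings + tool kits, reaches only 3238.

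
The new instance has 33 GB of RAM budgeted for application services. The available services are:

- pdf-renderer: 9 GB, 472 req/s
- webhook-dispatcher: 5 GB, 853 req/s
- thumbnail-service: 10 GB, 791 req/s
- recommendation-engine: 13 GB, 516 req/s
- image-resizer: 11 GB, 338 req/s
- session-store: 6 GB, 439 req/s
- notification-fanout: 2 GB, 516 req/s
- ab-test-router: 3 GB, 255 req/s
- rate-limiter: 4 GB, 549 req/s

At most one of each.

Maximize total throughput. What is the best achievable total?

3436

Filling by ratio: webhook-dispatcher + thumbnail-service + session-store + notification-fanout + ab-test-router + rate-limiter for 3403, with 3 GB left unused.
Dropping session-store frees 6 GB; slotting in pdf-renderer (9 GB) lifts the total to 3436 at 33 GB.
Next best is webhook-dispatcher + thumbnail-service + session-store + notification-fanout + ab-test-router + rate-limiter at 3403 (30 GB) — short by 33.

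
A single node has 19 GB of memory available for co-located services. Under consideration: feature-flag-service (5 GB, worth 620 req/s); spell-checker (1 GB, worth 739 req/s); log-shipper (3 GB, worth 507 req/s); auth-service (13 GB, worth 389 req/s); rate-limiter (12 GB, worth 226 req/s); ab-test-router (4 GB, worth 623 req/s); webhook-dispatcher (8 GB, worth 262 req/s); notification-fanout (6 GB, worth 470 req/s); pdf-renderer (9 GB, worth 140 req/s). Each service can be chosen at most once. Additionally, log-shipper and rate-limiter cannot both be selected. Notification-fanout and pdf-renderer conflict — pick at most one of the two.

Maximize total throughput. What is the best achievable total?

Ranking by ratio (throughput/GB): spell-checker 739.00, log-shipper 169.00, ab-test-router 155.75.
Best packing: feature-flag-service + spell-checker + log-shipper + ab-test-router + notification-fanout — 19 GB, 2959 total.
Every other selection either busts 19 GB or breaks a pairing rule or fails to beat 2959.

2959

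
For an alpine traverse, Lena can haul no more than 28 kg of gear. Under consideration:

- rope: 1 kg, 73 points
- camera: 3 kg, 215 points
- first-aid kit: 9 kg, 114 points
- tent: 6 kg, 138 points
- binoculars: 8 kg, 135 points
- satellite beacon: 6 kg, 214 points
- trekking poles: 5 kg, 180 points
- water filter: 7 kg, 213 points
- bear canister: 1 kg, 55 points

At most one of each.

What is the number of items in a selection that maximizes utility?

6

Best achievable utility is 1033.
rope + camera + tent + satellite beacon + trekking poles + water filter hits 1033 at 28 kg.
All optima have 6 items.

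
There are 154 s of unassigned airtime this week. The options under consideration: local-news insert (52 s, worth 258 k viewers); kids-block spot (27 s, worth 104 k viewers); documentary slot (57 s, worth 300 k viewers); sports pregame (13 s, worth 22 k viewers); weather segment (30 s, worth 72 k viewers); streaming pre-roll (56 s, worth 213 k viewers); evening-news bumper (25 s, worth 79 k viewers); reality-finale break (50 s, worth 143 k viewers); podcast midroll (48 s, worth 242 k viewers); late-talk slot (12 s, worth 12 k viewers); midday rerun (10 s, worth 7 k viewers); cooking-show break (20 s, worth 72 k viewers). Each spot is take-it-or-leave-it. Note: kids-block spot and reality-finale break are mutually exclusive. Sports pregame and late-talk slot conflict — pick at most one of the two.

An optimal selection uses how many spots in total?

Optimal total is 718.
For example kids-block spot + documentary slot + podcast midroll + cooking-show break achieves it, using 152 s.
Every optimal selection uses 4 spots.

4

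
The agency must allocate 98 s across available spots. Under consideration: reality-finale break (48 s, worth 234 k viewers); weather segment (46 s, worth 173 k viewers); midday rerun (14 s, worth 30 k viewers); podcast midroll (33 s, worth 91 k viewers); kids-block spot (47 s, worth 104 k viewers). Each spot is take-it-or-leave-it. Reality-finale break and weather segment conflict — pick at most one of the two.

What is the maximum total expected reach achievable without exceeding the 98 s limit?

355

Best packing: reality-finale break + midday rerun + podcast midroll — 95 s, 355 total.
The spare 3 s is too small for any remaining spot, and no feasible exchange beats 355.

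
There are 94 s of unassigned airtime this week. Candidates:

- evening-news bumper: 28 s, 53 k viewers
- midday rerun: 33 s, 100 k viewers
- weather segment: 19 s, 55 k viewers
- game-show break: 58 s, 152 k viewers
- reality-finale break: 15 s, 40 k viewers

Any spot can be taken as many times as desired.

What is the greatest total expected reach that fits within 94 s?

265

By expected reach per s: midday rerun 3.03, weather segment 2.89, reality-finale break 2.67 lead.
A density-first pass picks 2×midday rerun + weather segment — 255 at 85 s.
Replace midday rerun with 2×weather segment: the trade gains 10 net, giving 265 at 90 s.
The spare 4 s is too small for any remaining spot, and no exchange beats 265.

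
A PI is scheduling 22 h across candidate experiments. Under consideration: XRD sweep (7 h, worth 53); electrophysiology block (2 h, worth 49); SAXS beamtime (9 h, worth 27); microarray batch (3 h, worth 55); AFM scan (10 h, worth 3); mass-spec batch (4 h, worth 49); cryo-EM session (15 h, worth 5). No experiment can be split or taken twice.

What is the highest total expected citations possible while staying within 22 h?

Taking XRD sweep + electrophysiology block + microarray batch + mass-spec batch: 16 h used, 206 in expected citations.
Runner-up XRD sweep + electrophysiology block + SAXS beamtime + microarray batch tops out at 184.

206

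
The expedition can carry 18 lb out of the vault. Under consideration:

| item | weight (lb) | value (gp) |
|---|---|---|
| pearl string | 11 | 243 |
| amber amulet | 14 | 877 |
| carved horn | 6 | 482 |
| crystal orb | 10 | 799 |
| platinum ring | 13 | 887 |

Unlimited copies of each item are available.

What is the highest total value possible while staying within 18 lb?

Taking 3×carved horn: 18 lb used, 1446 in value.
No other feasible combination exceeds 1446.

1446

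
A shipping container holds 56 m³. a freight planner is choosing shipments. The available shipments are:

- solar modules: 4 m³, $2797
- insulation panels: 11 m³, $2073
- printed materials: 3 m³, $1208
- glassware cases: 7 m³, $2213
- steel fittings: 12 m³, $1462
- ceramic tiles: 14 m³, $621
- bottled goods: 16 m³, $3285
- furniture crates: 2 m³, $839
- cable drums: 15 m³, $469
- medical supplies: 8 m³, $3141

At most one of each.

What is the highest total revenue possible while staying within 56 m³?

By revenue per m³: solar modules 699.25, furniture crates 419.50, printed materials 402.67, medical supplies 392.62 lead.
Best packing: solar modules + insulation panels + printed materials + glassware cases + bottled goods + furniture crates + medical supplies — 51 m³, 15556 total.
An exhaustive check of the 1024 subsets confirms 15556.

15556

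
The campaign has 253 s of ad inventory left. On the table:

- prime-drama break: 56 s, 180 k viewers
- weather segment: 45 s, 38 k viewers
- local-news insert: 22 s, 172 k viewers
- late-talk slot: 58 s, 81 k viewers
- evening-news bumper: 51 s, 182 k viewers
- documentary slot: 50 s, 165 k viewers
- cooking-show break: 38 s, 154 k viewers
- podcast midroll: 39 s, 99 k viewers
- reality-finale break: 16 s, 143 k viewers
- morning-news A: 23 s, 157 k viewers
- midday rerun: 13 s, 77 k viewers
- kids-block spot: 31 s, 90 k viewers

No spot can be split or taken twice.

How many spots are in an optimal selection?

8

Optimal total is 1155.
One optimal bundle: prime-drama break + local-news insert + evening-news bumper + cooking-show break + reality-finale break + morning-news A + midday rerun + kids-block spot (250 s).
Any selection reaching 1155 contains exactly 8 spots.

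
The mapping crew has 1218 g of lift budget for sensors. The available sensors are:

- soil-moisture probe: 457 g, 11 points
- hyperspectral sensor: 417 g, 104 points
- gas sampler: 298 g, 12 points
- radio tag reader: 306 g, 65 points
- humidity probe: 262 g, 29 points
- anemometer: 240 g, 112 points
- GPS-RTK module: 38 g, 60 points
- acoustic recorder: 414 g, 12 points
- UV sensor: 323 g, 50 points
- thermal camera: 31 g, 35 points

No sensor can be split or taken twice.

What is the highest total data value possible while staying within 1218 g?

376

Taking hyperspectral sensor + radio tag reader + anemometer + GPS-RTK module + thermal camera: 1032 g used, 376 in data value.
Next best is hyperspectral sensor + anemometer + GPS-RTK module + UV sensor + thermal camera at 361 (1049 g) — short by 15.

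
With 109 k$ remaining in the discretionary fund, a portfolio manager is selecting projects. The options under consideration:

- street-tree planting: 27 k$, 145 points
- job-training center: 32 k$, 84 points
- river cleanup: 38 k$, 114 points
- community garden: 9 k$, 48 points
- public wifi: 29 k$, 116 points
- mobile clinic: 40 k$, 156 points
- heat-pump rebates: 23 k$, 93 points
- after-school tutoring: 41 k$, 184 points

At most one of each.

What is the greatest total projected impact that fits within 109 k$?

493

Filling by ratio: street-tree planting + community garden + heat-pump rebates + after-school tutoring for 470, with 9 k$ left unused.
Dropping heat-pump rebates frees 23 k$; slotting in public wifi (29 k$) lifts the total to 493 at 106 k$.
The closest alternative, street-tree planting + mobile clinic + after-school tutoring, reaches only 485.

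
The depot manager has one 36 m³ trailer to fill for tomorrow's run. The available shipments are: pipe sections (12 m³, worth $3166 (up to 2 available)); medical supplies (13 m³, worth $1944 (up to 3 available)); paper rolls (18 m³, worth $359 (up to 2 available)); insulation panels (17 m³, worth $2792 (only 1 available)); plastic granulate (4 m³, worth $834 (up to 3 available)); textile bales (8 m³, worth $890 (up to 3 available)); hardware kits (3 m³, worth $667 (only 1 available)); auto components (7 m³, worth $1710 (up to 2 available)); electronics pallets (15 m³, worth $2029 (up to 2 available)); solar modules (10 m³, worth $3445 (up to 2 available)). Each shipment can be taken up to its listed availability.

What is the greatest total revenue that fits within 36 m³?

Filling by ratio: pipe sections + hardware kits + 2×solar modules for 10723, with 1 m³ left unused.
The 3 m³ tied up in hardware kits is better spent on plastic granulate — total rises to 10890 (36 m³).
No other feasible combination exceeds 10890.

10890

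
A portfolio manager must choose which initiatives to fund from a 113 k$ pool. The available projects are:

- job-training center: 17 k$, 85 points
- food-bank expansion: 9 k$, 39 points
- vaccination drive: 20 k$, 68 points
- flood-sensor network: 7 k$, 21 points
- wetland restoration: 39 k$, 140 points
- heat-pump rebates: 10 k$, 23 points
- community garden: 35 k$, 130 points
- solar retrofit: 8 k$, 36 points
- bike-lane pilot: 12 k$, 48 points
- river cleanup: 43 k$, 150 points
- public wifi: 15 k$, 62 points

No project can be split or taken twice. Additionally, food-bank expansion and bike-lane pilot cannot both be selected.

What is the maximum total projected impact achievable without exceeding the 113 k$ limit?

441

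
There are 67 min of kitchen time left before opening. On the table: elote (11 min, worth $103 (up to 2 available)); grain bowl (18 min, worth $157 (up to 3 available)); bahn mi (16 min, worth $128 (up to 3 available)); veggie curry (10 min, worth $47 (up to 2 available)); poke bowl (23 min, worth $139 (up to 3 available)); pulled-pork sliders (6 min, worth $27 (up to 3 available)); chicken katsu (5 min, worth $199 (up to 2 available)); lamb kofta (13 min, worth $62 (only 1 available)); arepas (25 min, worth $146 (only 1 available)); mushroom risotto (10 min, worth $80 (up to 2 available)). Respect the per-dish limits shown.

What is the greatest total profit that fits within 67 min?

895

Ranking by ratio (profit/min): chicken katsu 39.80, elote 9.36, grain bowl 8.72, bahn mi 8.00.
A density-first pass picks 2×elote + grain bowl + bahn mi + 2×chicken katsu — 889 at 66 min.
Dropping elote and bahn mi frees 27 min; slotting in grain bowl + mushroom risotto (28 min) lifts the total to 895 at 67 min.
Every other selection either busts 67 min or exceeds an availability limit or fails to beat 895.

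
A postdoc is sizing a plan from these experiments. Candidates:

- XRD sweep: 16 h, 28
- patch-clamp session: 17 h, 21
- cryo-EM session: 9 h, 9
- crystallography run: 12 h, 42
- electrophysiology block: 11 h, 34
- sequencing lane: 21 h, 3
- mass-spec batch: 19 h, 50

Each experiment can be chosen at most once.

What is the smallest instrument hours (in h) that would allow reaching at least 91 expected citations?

31

Look for the lowest-instrument combination reaching 91.
Taking crystallography run + mass-spec batch gives 92 (≥ 91) for 31 h.
Any bundle with less than 31 h falls short of 91.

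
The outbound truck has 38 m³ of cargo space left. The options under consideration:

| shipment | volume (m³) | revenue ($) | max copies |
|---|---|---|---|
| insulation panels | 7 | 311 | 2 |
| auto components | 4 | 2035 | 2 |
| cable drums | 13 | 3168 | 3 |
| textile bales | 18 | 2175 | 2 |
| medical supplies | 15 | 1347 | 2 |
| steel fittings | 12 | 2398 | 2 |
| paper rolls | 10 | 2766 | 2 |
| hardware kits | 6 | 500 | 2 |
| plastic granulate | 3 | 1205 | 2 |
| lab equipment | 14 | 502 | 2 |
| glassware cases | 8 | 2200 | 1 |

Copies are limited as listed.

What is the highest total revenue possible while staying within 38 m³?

12414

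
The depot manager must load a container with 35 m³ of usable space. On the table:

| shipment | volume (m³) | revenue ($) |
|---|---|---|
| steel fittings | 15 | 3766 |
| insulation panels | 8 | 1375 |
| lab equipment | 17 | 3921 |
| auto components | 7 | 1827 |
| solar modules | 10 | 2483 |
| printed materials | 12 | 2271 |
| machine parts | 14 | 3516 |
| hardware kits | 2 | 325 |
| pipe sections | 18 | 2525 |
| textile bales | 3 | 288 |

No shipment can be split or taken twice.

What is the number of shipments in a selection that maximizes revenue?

Best achievable revenue is 8401.
One optimal bundle: steel fittings + auto components + solar modules + hardware kits (34 m³).
Every optimal selection uses 4 shipments.

4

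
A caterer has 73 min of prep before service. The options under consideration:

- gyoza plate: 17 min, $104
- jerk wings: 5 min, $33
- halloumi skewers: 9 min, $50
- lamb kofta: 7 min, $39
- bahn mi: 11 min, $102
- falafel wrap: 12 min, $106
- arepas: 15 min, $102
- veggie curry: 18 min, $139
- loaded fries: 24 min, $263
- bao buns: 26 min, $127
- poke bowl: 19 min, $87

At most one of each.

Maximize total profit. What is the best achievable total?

649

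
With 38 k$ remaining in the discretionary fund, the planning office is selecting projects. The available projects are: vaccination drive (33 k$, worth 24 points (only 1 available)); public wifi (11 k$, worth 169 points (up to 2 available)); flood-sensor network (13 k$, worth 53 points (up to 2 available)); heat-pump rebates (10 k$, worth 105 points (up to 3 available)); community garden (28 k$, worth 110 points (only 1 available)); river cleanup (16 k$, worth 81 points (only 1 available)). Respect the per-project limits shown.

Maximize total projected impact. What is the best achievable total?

Taking 2×public wifi + heat-pump rebates: 32 k$ used, 443 in projected impact.

443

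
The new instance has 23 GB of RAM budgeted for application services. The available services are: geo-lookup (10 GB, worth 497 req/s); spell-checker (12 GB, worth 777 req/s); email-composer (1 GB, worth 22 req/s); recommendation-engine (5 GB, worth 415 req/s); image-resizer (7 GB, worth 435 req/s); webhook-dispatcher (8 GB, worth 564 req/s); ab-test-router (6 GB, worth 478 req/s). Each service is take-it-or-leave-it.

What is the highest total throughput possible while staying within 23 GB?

1670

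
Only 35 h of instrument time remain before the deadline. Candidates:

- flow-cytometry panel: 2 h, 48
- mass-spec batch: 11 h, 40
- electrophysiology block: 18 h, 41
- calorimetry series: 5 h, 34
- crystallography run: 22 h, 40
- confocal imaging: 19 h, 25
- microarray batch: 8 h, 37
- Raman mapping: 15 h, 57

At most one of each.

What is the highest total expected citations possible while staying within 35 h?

179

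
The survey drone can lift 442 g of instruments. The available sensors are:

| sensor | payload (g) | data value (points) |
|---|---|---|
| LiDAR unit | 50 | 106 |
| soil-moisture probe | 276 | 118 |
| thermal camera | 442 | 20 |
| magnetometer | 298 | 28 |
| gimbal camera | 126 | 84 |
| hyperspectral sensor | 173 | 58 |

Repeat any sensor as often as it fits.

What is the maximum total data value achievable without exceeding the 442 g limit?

848

Density check — LiDAR unit 2.12, gimbal camera 0.67, soil-moisture probe 0.43 are the best per g.
The ratio ordering already packs tightly: 8×LiDAR unit, 400 g, 848.
Every other selection either busts 442 g or fails to beat 848.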